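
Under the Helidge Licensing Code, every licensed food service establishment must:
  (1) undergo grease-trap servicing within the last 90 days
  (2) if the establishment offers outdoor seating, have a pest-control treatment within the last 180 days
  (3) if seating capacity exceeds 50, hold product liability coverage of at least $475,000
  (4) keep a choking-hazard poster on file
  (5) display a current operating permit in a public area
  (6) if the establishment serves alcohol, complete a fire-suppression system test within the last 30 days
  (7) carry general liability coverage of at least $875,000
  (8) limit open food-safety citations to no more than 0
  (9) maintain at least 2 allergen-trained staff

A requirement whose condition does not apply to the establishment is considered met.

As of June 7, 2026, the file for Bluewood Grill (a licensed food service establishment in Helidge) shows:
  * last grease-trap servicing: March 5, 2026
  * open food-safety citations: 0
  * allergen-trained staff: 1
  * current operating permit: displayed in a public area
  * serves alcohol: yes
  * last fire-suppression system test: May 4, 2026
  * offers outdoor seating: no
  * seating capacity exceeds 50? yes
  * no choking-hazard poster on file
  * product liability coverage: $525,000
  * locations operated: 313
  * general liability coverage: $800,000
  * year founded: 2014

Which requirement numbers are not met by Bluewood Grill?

1. grease-trap servicing 94 days ago vs limit 90 → not met
2. condition 'offers outdoor seating' does not hold → requirement n/a → met
3. condition 'seating capacity exceeds 50' holds; product liability coverage $525,000 ≥ $475,000 → met
4. choking-hazard poster absent → not met
5. current operating permit present → met
6. condition 'serves alcohol' holds; fire-suppression system test 34 days ago vs limit 30 → not met
7. general liability coverage $800,000 < $875,000 → not met
8. open food-safety citations 0 ≤ 0 → met
9. allergen-trained staff 1 < 2 → not met
Not met: 1, 4, 6, 7, 9

1, 4, 6, 7, 9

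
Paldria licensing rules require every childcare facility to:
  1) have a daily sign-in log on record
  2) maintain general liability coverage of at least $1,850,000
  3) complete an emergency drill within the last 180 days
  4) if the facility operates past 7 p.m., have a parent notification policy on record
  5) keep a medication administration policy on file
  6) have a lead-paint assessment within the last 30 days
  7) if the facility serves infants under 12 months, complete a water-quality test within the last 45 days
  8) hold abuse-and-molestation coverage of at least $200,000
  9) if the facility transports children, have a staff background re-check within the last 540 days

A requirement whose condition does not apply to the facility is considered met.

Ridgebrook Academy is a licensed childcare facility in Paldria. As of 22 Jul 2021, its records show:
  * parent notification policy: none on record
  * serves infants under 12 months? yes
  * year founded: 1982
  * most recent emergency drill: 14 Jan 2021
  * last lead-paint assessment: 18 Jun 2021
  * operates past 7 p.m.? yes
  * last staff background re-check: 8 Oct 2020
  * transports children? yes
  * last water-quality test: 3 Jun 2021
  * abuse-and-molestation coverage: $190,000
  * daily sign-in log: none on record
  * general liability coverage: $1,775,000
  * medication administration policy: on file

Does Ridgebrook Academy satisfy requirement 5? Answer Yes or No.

Yes

5. medication administration policy present → met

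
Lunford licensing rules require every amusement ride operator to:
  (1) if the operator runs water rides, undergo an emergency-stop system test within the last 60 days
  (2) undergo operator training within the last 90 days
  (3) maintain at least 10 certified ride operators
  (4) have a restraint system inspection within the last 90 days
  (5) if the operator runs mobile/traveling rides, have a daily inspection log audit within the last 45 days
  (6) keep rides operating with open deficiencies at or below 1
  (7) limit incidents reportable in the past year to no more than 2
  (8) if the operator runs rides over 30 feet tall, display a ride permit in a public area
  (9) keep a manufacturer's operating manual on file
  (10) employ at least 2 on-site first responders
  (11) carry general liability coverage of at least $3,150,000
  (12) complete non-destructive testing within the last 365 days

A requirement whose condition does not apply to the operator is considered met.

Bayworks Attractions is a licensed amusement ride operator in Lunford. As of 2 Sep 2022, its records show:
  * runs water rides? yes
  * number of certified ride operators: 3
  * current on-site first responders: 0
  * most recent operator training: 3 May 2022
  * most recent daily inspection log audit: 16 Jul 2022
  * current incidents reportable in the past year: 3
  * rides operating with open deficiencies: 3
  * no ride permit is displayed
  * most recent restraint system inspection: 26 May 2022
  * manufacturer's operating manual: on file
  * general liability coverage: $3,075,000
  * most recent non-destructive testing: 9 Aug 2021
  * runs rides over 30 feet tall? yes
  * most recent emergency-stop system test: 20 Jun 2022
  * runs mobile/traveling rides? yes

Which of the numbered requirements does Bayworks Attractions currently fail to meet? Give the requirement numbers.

1. condition 'runs water rides' holds; emergency-stop system test 74 days ago vs limit 60 → not met
2. operator training 122 days ago vs limit 90 → not met
3. certified ride operators 3 < 10 → not met
4. restraint system inspection 99 days ago vs limit 90 → not met
5. condition 'runs mobile/traveling rides' holds; daily inspection log audit 48 days ago vs limit 45 → not met
6. rides operating with open deficiencies 3 > 1 → not met
7. incidents reportable in the past year 3 > 2 → not met
8. condition 'runs rides over 30 feet tall' holds; ride permit absent → not met
9. manufacturer's operating manual present → met
10. on-site first responders 0 < 2 → not met
11. general liability coverage $3,075,000 < $3,150,000 → not met
12. non-destructive testing 389 days ago vs limit 365 → not met
Not met: 1, 2, 3, 4, 5, 6, 7, 8, 10, 11, 12

1, 2, 3, 4, 5, 6, 7, 8, 10, 11, 12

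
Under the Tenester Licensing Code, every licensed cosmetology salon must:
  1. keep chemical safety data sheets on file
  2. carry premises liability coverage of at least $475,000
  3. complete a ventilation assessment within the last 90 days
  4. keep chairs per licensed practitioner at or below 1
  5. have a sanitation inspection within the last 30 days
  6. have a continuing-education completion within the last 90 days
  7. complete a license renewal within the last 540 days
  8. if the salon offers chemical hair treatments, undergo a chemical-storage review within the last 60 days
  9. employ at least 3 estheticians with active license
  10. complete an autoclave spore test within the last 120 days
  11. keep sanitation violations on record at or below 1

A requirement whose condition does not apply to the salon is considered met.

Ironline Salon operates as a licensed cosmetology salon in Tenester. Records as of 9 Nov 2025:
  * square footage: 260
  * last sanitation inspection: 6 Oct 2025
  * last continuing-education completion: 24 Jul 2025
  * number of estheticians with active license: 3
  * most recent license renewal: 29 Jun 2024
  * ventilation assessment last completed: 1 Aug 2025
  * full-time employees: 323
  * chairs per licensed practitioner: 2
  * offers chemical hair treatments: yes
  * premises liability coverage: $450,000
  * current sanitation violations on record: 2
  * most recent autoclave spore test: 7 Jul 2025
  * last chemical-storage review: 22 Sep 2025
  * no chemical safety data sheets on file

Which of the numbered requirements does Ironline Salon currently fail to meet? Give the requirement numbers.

1. chemical safety data sheets absent → not met
2. premises liability coverage $450,000 < $475,000 → not met
3. ventilation assessment 100 days ago vs limit 90 → not met
4. chairs per licensed practitioner 2 > 1 → not met
5. sanitation inspection 34 days ago vs limit 30 → not met
6. continuing-education completion 108 days ago vs limit 90 → not met
7. license renewal 498 days ago vs limit 540 → met
8. condition 'offers chemical hair treatments' holds; chemical-storage review 48 days ago vs limit 60 → met
9. estheticians with active license 3 ≥ 3 → met
10. autoclave spore test 125 days ago vs limit 120 → not met
11. sanitation violations on record 2 > 1 → not met
Not met: 1, 2, 3, 4, 5, 6, 10, 11

1, 2, 3, 4, 5, 6, 10, 11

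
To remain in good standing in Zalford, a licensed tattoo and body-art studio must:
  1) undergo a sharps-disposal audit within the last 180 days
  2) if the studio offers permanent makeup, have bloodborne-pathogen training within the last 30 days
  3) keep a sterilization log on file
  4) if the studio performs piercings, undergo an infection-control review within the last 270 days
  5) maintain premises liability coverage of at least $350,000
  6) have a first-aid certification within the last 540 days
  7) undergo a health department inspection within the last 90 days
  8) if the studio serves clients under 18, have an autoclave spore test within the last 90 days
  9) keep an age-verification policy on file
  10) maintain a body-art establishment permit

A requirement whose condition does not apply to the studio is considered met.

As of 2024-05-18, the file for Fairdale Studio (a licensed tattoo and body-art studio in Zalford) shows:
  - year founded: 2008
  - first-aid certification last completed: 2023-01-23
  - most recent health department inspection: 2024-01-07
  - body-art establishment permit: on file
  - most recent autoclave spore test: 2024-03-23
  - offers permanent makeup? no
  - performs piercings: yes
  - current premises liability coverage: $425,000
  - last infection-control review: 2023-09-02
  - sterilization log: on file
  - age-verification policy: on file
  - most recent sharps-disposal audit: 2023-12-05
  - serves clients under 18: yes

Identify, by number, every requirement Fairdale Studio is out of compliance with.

7

1. sharps-disposal audit 165 days ago vs limit 180 → met
2. condition 'offers permanent makeup' does not hold → requirement n/a → met
3. sterilization log present → met
4. condition 'performs piercings' holds; infection-control review 259 days ago vs limit 270 → met
5. premises liability coverage $425,000 ≥ $350,000 → met
6. first-aid certification 481 days ago vs limit 540 → met
7. health department inspection 132 days ago vs limit 90 → not met
8. condition 'serves clients under 18' holds; autoclave spore test 56 days ago vs limit 90 → met
9. age-verification policy present → met
10. body-art establishment permit present → met
Not met: 7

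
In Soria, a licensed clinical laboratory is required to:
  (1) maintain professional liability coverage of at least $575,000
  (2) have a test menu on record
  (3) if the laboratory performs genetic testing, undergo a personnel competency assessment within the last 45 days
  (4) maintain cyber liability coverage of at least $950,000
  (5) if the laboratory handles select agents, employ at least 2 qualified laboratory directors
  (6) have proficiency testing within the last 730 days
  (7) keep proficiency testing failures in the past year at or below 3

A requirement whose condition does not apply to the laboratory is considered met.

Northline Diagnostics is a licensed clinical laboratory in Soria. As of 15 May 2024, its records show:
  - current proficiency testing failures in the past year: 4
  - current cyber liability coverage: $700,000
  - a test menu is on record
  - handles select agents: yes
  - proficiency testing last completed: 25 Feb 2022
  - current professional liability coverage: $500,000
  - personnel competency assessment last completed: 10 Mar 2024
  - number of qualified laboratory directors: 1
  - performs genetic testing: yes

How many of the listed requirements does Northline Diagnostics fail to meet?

6

1. professional liability coverage $500,000 < $575,000 → not met
2. test menu present → met
3. condition 'performs genetic testing' holds; personnel competency assessment 66 days ago vs limit 45 → not met
4. cyber liability coverage $700,000 < $950,000 → not met
5. condition 'handles select agents' holds; qualified laboratory directors 1 < 2 → not met
6. proficiency testing 810 days ago vs limit 730 → not met
7. proficiency testing failures in the past year 4 > 3 → not met
Not met: 6 of 7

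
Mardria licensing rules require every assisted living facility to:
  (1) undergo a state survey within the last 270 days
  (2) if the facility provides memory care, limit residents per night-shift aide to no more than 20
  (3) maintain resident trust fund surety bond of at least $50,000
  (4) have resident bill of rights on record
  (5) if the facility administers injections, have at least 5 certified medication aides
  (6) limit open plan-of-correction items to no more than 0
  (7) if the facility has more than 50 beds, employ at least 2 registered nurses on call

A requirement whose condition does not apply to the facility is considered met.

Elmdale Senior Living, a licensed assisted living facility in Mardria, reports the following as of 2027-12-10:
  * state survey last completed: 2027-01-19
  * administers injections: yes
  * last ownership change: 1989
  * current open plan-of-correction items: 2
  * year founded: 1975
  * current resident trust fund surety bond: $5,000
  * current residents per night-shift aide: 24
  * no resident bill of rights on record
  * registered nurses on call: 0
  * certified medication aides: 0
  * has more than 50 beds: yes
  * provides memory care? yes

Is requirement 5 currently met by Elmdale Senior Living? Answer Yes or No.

5. condition 'administers injections' holds; certified medication aides 0 < 5 → not met

No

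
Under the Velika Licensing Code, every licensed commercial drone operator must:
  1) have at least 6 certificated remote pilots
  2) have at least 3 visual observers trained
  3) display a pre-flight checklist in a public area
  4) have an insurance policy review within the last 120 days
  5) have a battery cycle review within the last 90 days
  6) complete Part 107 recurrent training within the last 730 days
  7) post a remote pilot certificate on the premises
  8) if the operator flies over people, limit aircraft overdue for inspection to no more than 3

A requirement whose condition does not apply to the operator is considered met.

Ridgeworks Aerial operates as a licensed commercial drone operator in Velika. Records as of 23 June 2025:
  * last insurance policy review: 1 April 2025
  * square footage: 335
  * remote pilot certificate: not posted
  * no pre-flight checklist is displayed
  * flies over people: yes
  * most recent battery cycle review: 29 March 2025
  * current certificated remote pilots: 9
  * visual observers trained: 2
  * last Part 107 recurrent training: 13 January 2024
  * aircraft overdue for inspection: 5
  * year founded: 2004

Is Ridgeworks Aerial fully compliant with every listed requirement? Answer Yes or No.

1. certificated remote pilots 9 ≥ 6 → met
2. visual observers trained 2 < 3 → not met
3. pre-flight checklist absent → not met
4. insurance policy review 83 days ago vs limit 120 → met
5. battery cycle review 86 days ago vs limit 90 → met
6. Part 107 recurrent training 527 days ago vs limit 730 → met
7. remote pilot certificate absent → not met
8. condition 'flies over people' holds; aircraft overdue for inspection 5 > 3 → not met
Not met: 2, 3, 7, 8

No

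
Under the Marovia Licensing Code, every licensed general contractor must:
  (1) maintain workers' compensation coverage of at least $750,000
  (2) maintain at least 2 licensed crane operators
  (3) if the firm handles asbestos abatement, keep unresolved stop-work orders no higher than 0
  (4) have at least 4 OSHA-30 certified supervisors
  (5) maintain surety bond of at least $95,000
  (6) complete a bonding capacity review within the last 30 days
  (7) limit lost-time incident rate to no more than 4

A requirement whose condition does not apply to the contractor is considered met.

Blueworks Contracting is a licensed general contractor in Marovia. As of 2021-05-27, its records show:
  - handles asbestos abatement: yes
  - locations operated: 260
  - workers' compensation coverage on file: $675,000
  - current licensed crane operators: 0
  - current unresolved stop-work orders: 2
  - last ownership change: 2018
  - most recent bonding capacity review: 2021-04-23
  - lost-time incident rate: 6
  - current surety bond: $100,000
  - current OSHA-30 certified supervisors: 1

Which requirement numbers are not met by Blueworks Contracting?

1. workers' compensation coverage $675,000 < $750,000 → not met
2. licensed crane operators 0 < 2 → not met
3. condition 'handles asbestos abatement' holds; unresolved stop-work orders 2 > 0 → not met
4. OSHA-30 certified supervisors 1 < 4 → not met
5. surety bond $100,000 ≥ $95,000 → met
6. bonding capacity review 34 days ago vs limit 30 → not met
7. lost-time incident rate 6 > 4 → not met
Not met: 1, 2, 3, 4, 6, 7

1, 2, 3, 4, 6, 7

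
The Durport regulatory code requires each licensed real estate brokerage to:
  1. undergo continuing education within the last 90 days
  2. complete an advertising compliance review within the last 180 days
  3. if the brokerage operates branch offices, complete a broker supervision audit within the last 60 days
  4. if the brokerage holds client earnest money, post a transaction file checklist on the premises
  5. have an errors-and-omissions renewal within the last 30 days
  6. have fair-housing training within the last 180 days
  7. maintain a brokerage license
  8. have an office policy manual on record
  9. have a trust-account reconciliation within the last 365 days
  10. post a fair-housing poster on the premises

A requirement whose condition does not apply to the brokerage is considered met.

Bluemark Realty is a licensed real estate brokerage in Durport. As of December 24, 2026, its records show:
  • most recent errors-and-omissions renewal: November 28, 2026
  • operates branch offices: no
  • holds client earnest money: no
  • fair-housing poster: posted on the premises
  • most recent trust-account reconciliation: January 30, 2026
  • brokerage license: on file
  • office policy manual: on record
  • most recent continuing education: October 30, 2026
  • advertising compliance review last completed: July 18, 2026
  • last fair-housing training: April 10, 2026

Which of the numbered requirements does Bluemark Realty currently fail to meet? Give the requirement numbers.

6

1. continuing education 55 days ago vs limit 90 → met
2. advertising compliance review 159 days ago vs limit 180 → met
3. condition 'operates branch offices' does not hold → requirement n/a → met
4. condition 'holds client earnest money' does not hold → requirement n/a → met
5. errors-and-omissions renewal 26 days ago vs limit 30 → met
6. fair-housing training 258 days ago vs limit 180 → not met
7. brokerage license present → met
8. office policy manual present → met
9. trust-account reconciliation 328 days ago vs limit 365 → met
10. fair-housing poster present → met
Not met: 6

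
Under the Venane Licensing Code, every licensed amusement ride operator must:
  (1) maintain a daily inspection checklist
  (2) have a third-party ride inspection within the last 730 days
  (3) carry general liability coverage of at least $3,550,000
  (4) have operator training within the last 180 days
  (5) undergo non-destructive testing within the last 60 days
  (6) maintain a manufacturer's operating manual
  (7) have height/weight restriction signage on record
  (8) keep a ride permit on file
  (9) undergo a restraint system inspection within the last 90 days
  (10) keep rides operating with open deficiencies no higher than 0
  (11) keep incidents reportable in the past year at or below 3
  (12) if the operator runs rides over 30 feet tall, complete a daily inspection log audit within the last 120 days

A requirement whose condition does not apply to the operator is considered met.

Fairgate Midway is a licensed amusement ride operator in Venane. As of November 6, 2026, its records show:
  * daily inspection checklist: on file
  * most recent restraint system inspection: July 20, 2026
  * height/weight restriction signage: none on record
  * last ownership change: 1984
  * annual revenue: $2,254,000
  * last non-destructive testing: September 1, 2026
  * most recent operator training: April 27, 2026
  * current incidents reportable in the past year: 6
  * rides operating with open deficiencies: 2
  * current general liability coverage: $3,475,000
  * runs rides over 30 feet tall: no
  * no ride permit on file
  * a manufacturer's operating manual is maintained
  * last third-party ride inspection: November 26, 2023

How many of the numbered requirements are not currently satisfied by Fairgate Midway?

1. daily inspection checklist present → met
2. third-party ride inspection 1076 days ago vs limit 730 → not met
3. general liability coverage $3,475,000 < $3,550,000 → not met
4. operator training 193 days ago vs limit 180 → not met
5. non-destructive testing 66 days ago vs limit 60 → not met
6. manufacturer's operating manual present → met
7. height/weight restriction signage absent → not met
8. ride permit absent → not met
9. restraint system inspection 109 days ago vs limit 90 → not met
10. rides operating with open deficiencies 2 > 0 → not met
11. incidents reportable in the past year 6 > 3 → not met
12. condition 'runs rides over 30 feet tall' does not hold → requirement n/a → met
Not met: 9 of 12

9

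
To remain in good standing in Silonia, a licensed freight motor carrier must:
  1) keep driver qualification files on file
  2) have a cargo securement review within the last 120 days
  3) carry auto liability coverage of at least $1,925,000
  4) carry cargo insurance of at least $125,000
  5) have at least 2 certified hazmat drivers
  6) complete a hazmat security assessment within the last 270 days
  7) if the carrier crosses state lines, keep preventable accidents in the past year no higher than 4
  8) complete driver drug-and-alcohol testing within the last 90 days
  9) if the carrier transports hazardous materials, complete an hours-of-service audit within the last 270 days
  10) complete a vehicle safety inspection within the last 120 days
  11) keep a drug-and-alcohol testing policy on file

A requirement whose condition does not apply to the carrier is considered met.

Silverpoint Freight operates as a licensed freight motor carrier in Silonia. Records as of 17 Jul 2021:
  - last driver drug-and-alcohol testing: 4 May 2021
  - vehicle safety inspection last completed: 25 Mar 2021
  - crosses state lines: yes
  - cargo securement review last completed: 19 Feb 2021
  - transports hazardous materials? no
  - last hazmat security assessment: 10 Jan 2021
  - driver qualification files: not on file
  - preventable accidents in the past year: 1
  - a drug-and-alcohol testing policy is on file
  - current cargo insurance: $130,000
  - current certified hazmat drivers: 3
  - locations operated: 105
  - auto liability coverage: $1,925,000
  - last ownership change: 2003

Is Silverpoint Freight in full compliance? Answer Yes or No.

1. driver qualification files absent → not met
2. cargo securement review 148 days ago vs limit 120 → not met
3. auto liability coverage $1,925,000 ≥ $1,925,000 → met
4. cargo insurance $130,000 ≥ $125,000 → met
5. certified hazmat drivers 3 ≥ 2 → met
6. hazmat security assessment 188 days ago vs limit 270 → met
7. condition 'crosses state lines' holds; preventable accidents in the past year 1 ≤ 4 → met
8. driver drug-and-alcohol testing 74 days ago vs limit 90 → met
9. condition 'transports hazardous materials' does not hold → requirement n/a → met
10. vehicle safety inspection 114 days ago vs limit 120 → met
11. drug-and-alcohol testing policy present → met
Not met: 1, 2

No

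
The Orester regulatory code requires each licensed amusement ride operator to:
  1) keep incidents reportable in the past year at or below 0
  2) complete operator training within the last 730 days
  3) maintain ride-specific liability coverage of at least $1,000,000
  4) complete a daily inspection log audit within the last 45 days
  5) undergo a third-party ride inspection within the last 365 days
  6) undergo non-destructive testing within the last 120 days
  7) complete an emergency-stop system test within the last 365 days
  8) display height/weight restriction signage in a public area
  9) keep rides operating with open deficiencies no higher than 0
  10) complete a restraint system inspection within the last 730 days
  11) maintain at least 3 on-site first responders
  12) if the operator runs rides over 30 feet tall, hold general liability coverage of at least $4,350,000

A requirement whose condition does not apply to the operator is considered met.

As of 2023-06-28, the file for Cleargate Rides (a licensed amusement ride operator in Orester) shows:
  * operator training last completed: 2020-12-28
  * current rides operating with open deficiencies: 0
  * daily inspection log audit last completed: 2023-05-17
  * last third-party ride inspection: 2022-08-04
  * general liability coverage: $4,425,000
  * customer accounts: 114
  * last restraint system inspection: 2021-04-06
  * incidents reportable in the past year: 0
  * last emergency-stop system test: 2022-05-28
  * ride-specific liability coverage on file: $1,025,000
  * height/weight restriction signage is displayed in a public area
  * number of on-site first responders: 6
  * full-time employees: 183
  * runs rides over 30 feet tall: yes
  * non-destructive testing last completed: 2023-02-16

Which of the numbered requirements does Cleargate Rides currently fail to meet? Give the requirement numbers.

2, 6, 7, 10

1. incidents reportable in the past year 0 ≤ 0 → met
2. operator training 912 days ago vs limit 730 → not met
3. ride-specific liability coverage $1,025,000 ≥ $1,000,000 → met
4. daily inspection log audit 42 days ago vs limit 45 → met
5. third-party ride inspection 328 days ago vs limit 365 → met
6. non-destructive testing 132 days ago vs limit 120 → not met
7. emergency-stop system test 396 days ago vs limit 365 → not met
8. height/weight restriction signage present → met
9. rides operating with open deficiencies 0 ≤ 0 → met
10. restraint system inspection 813 days ago vs limit 730 → not met
11. on-site first responders 6 ≥ 3 → met
12. condition 'runs rides over 30 feet tall' holds; general liability coverage $4,425,000 ≥ $4,350,000 → met
Not met: 2, 6, 7, 10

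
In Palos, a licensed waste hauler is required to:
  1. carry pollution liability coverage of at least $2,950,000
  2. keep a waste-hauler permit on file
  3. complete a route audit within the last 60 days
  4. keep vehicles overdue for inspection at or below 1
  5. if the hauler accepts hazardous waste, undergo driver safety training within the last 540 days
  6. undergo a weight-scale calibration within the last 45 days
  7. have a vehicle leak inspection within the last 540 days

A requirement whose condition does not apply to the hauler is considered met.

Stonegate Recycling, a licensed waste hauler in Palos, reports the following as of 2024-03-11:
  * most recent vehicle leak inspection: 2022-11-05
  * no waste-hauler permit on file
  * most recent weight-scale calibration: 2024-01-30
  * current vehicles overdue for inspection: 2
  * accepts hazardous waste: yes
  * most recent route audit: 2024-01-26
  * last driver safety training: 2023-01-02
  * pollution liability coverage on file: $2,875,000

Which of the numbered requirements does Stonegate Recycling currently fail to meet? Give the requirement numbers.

1, 2, 4

1. pollution liability coverage $2,875,000 < $2,950,000 → not met
2. waste-hauler permit absent → not met
3. route audit 45 days ago vs limit 60 → met
4. vehicles overdue for inspection 2 > 1 → not met
5. condition 'accepts hazardous waste' holds; driver safety training 434 days ago vs limit 540 → met
6. weight-scale calibration 41 days ago vs limit 45 → met
7. vehicle leak inspection 492 days ago vs limit 540 → met
Not met: 1, 2, 4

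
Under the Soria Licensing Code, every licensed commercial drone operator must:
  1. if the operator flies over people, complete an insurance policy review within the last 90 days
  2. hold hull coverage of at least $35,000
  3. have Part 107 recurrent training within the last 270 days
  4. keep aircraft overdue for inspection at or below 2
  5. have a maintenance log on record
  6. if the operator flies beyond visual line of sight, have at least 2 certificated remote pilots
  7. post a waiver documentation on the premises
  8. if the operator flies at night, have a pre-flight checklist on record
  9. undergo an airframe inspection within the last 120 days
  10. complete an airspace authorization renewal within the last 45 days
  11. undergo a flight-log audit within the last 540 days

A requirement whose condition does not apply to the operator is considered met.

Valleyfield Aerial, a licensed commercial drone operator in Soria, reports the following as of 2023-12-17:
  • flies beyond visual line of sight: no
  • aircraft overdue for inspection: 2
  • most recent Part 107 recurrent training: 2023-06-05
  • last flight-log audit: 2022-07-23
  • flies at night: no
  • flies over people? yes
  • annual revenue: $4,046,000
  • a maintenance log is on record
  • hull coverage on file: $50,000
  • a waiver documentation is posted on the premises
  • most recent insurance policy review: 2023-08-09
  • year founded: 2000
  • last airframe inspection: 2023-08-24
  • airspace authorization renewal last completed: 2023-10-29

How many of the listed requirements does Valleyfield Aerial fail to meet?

2

1. condition 'flies over people' holds; insurance policy review 130 days ago vs limit 90 → not met
2. hull coverage $50,000 ≥ $35,000 → met
3. Part 107 recurrent training 195 days ago vs limit 270 → met
4. aircraft overdue for inspection 2 ≤ 2 → met
5. maintenance log present → met
6. condition 'flies beyond visual line of sight' does not hold → requirement n/a → met
7. waiver documentation present → met
8. condition 'flies at night' does not hold → requirement n/a → met
9. airframe inspection 115 days ago vs limit 120 → met
10. airspace authorization renewal 49 days ago vs limit 45 → not met
11. flight-log audit 512 days ago vs limit 540 → met
Not met: 2 of 11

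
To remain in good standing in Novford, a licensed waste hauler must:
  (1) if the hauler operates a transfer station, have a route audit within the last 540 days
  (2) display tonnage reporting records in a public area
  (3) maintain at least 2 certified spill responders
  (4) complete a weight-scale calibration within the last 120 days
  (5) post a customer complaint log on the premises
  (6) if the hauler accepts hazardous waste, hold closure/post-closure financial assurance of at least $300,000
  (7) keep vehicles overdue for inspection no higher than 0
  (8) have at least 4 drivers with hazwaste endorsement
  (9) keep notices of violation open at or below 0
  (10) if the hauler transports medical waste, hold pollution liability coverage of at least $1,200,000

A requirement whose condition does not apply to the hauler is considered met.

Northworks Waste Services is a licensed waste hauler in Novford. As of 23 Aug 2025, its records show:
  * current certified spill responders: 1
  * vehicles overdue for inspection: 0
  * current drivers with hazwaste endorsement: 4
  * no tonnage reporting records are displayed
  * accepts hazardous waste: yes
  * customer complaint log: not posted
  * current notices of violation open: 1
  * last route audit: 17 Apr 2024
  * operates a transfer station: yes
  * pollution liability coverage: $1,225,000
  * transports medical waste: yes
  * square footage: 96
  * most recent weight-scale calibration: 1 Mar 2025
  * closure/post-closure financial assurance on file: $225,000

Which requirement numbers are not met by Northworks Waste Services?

1. condition 'operates a transfer station' holds; route audit 493 days ago vs limit 540 → met
2. tonnage reporting records absent → not met
3. certified spill responders 1 < 2 → not met
4. weight-scale calibration 175 days ago vs limit 120 → not met
5. customer complaint log absent → not met
6. condition 'accepts hazardous waste' holds; closure/post-closure financial assurance $225,000 < $300,000 → not met
7. vehicles overdue for inspection 0 ≤ 0 → met
8. drivers with hazwaste endorsement 4 ≥ 4 → met
9. notices of violation open 1 > 0 → not met
10. condition 'transports medical waste' holds; pollution liability coverage $1,225,000 ≥ $1,200,000 → met
Not met: 2, 3, 4, 5, 6, 9

2, 3, 4, 5, 6, 9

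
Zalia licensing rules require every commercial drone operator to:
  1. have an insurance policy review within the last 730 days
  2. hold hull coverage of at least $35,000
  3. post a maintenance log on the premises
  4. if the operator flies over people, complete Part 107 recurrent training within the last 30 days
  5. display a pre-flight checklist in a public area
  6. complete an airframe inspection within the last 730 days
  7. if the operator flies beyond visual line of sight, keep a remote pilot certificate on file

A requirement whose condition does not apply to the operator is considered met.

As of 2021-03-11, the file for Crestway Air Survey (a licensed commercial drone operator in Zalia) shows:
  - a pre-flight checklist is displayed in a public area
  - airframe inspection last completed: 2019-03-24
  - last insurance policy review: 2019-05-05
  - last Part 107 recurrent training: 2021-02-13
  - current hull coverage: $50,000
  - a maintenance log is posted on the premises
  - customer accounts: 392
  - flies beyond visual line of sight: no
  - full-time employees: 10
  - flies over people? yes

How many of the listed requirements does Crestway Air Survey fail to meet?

1. insurance policy review 676 days ago vs limit 730 → met
2. hull coverage $50,000 ≥ $35,000 → met
3. maintenance log present → met
4. condition 'flies over people' holds; Part 107 recurrent training 26 days ago vs limit 30 → met
5. pre-flight checklist present → met
6. airframe inspection 718 days ago vs limit 730 → met
7. condition 'flies beyond visual line of sight' does not hold → requirement n/a → met
Not met: 0 of 7

0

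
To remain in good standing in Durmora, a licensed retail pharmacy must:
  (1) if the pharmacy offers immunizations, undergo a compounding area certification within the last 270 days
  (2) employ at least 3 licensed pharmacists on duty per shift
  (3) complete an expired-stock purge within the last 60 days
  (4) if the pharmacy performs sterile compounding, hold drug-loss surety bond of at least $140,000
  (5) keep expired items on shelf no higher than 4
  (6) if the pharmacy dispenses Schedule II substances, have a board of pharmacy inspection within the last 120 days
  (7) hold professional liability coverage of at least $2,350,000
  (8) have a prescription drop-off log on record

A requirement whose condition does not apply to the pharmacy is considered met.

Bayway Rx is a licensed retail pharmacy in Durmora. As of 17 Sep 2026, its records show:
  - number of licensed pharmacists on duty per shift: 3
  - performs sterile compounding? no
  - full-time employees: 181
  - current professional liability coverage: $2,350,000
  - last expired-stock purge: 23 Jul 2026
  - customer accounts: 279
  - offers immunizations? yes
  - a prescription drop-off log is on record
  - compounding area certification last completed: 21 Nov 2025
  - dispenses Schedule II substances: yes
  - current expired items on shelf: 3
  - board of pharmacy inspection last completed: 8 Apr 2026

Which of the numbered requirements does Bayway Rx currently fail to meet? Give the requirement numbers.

1. condition 'offers immunizations' holds; compounding area certification 300 days ago vs limit 270 → not met
2. licensed pharmacists on duty per shift 3 ≥ 3 → met
3. expired-stock purge 56 days ago vs limit 60 → met
4. condition 'performs sterile compounding' does not hold → requirement n/a → met
5. expired items on shelf 3 ≤ 4 → met
6. condition 'dispenses Schedule II substances' holds; board of pharmacy inspection 162 days ago vs limit 120 → not met
7. professional liability coverage $2,350,000 ≥ $2,350,000 → met
8. prescription drop-off log present → met
Not met: 1, 6

1, 6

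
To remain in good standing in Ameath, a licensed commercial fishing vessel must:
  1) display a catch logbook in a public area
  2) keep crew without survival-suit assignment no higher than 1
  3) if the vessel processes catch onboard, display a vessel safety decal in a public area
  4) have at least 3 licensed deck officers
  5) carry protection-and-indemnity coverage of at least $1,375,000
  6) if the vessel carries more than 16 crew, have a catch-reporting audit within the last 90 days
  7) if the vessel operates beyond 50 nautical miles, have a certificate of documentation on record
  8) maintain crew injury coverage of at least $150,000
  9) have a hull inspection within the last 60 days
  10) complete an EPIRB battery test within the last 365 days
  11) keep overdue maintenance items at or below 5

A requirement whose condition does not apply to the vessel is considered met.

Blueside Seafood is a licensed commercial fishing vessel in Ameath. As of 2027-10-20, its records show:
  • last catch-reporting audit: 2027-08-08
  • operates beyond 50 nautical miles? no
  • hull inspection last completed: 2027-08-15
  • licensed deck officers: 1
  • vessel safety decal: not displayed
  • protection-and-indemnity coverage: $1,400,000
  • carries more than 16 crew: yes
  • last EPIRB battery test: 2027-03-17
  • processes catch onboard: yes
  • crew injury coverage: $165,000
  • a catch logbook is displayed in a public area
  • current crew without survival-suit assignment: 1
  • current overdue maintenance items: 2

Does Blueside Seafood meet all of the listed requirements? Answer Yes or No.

1. catch logbook present → met
2. crew without survival-suit assignment 1 ≤ 1 → met
3. condition 'processes catch onboard' holds; vessel safety decal absent → not met
4. licensed deck officers 1 < 3 → not met
5. protection-and-indemnity coverage $1,400,000 ≥ $1,375,000 → met
6. condition 'carries more than 16 crew' holds; catch-reporting audit 73 days ago vs limit 90 → met
7. condition 'operates beyond 50 nautical miles' does not hold → requirement n/a → met
8. crew injury coverage $165,000 ≥ $150,000 → met
9. hull inspection 66 days ago vs limit 60 → not met
10. EPIRB battery test 217 days ago vs limit 365 → met
11. overdue maintenance items 2 ≤ 5 → met
Not met: 3, 4, 9

No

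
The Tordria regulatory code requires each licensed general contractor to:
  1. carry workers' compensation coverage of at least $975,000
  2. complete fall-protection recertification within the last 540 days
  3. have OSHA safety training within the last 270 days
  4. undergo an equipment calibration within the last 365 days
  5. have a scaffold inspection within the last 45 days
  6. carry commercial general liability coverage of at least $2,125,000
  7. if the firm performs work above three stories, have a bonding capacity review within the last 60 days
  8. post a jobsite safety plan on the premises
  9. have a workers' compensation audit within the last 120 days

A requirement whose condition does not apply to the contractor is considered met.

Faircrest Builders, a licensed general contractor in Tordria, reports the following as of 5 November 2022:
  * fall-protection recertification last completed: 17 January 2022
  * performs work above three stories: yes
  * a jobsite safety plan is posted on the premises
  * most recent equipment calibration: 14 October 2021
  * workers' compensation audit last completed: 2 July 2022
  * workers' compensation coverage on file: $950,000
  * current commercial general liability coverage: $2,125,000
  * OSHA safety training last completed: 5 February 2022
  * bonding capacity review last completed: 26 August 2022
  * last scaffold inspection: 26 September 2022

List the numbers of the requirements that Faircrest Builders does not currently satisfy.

1, 3, 4, 7, 9

1. workers' compensation coverage $950,000 < $975,000 → not met
2. fall-protection recertification 292 days ago vs limit 540 → met
3. OSHA safety training 273 days ago vs limit 270 → not met
4. equipment calibration 387 days ago vs limit 365 → not met
5. scaffold inspection 40 days ago vs limit 45 → met
6. commercial general liability coverage $2,125,000 ≥ $2,125,000 → met
7. condition 'performs work above three stories' holds; bonding capacity review 71 days ago vs limit 60 → not met
8. jobsite safety plan present → met
9. workers' compensation audit 126 days ago vs limit 120 → not met
Not met: 1, 3, 4, 7, 9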